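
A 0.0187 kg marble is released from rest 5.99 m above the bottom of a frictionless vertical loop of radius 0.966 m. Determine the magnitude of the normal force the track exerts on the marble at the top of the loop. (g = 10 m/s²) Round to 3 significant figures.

N = 1.38 N

Energy from release to top (height 2r): mgh = ½mv_top² + mg(2r)
v_top² = 2g(h − 2r) = 2(10)(5.99 − 1.932) = 81.160 m²/s²
At the top, both N and weight point toward the centre: N + mg = mv_top²/r
N = m(v_top²/r − g) = 0.0187(81.160/0.966 − 10) = 1.384 N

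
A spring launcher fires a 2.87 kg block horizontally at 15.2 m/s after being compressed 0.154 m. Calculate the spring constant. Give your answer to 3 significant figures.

½kx² = ½mv²
k = mv²/x² = (2.87)(15.2)²/(0.154)² = 27959 N/m

k = 28000 N/m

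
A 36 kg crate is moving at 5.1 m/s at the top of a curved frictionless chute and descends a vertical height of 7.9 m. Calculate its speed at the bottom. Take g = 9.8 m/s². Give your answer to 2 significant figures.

v = 13 m/s

Equating total energy at the two states: ½mv₀² + mgh = ½mv²
v² = v₀² + 2gh = (5.1)² + 2(9.8)(7.9) = 180.85
v = √180.85 = 13.45 m/s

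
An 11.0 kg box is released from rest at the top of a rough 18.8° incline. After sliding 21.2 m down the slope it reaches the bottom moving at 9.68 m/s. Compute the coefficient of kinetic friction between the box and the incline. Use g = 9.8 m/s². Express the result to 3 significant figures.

μ_k = 0.102

Energy balance down the incline: mg L sinθ − ½mv² = μ_k (mg cosθ) L
mgL sinθ = 736.49 J; ½mv² = 515.36 J
W_f = 736.49 − 515.36 = 221.1 J
μ_k = W_f/(mg cosθ · L) = 221.1/(102.0 × 21.2) = 0.1022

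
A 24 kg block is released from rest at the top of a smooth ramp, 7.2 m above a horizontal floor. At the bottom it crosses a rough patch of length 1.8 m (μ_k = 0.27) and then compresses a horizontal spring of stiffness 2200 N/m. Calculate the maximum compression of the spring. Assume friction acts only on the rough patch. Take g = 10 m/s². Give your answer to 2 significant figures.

x = 1.2 m

Initial energy: E₁ = mgh = (24)(10)(7.2) = 1728.0 J
Friction removes W_f = μ_k mg d = (0.27)(24)(10)(1.8) = 116.6 J
Energy reaching the spring: E = 1728.0 − 116.6 = 1611.4 J
At max compression ½kx² = E ⇒ x = √(2E/k) = √(2 × 1611.4/2200) = 1.210 m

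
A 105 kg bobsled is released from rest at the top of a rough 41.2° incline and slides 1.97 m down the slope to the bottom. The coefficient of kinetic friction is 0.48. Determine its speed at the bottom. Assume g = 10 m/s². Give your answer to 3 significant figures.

Work–energy: mg(L sinθ) − μ_k(mg cosθ)L = ½mv²
mgh = mgL sinθ = (105)(10)(1.97)sin41.2° = 1362.5 J
W_f = μ_k mg cosθ · L = (0.48)(105)(10)cos41.2°·1.97 = 747.1 J
½mv² = 1362.5 − 747.1 = 615.44 J
v = √(2 × 615.44/105) = 3.424 m/s

v = 3.42 m/s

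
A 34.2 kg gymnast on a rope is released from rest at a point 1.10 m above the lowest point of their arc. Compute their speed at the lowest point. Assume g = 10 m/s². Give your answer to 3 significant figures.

v = 4.69 m/s

By conservation of mechanical energy, mgh = ½mv²
v = √(2gh) = √(2 × 10 × 1.10) = √22.000 = 4.690 m/s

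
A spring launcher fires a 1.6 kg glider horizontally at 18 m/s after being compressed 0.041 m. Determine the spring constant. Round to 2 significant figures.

½kx² = ½mv²
k = mv²/x² = (1.6)(18)²/(0.041)² = 308388 N/m

k = 310000 N/m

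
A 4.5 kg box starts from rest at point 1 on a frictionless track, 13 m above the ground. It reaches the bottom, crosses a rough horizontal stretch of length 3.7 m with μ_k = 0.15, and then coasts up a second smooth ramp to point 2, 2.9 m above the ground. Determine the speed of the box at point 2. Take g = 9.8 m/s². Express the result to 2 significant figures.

v = 14 m/s

Energy at 1: mgh₁ = (4.5)(9.8)(13) = 573.30 J
Friction loss: W_f = μ_k mg d = 24.48 J
At 2: ½mv² + mgh₂ = mgh₁ − W_f
½mv² = 573.30 − 24.48 − 127.89 = 420.93 J
v = √(2 × 420.93/4.5) = 13.68 m/s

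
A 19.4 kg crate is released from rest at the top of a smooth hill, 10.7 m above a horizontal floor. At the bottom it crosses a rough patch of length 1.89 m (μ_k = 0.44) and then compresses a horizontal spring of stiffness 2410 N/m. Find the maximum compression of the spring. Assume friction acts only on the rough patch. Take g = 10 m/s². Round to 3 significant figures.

Initial energy: E₁ = mgh = (19.4)(10)(10.7) = 2075.8 J
Friction removes W_f = μ_k mg d = (0.44)(19.4)(10)(1.89) = 161.3 J
Energy reaching the spring: E = 2075.8 − 161.3 = 1914.5 J
At max compression ½kx² = E ⇒ x = √(2E/k) = √(2 × 1914.5/2410) = 1.260 m

x = 1.26 m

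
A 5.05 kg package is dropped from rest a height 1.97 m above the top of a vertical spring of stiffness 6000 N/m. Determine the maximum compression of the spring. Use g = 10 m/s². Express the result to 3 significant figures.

Take the reference level at the top of the uncompressed spring. At max compression the package has fallen H + x and is momentarily at rest:
mg(H + x) = ½kx²
½(6000)x² − (5.05)(10)x − (5.05)(10)(1.97) = 0
3000x² − 50.50x − 99.48 = 0
x = [50.50 + √(2550 + 1.1938e+06)]/(2 × 3000) = 0.1907 m

x = 0.191 m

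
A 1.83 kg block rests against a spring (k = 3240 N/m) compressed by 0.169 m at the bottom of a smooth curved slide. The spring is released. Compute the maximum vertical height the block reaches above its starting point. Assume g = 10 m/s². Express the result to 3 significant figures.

Energy conservation from release to the highest point: ½kx² = mgh
h = kx²/(2mg) = (3240)(0.169)²/(2 × 1.83 × 10) = 2.528 m

h = 2.53 m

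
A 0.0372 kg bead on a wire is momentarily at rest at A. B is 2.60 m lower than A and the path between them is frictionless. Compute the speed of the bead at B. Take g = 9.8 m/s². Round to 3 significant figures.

v = 7.14 m/s

Mechanical energy is conserved (no friction): mgh = ½mv²
v = √(2gh) = √(2 × 9.8 × 2.60) = √50.960 = 7.139 m/s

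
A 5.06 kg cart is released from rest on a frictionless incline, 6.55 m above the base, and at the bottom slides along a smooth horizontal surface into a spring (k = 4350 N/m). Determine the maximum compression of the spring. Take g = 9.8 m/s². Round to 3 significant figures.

x = 0.386 m

Gravitational PE at the top equals spring PE at max compression: mgh = ½kx²
x = √(2mgh/k) = √(2 × 5.06 × 9.8 × 6.55 / 4350) = 0.3864 m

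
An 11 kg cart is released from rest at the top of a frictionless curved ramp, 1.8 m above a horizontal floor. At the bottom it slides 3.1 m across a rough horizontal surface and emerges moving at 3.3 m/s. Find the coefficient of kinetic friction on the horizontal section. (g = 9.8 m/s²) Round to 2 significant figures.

μ_k = 0.40

Energy bookkeeping (friction removes W_f = μ_k N d):
mgh = ½mv² + μ_k m g d
mgh = 194.04 J; ½mv² = 59.895 J
W_f = 194.04 − 59.895 = 134.1 J
μ_k = W_f/(mg·d) = 134.1/(107.8 × 3.1) = 0.4014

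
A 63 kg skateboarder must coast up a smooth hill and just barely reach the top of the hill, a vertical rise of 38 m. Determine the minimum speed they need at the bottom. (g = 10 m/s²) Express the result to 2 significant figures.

v = 28 m/s

At the top they are momentarily at rest, so all KE converts to PE: ½mv² = mgh
v = √(2gh) = √(2 × 10 × 38) = 27.57 m/s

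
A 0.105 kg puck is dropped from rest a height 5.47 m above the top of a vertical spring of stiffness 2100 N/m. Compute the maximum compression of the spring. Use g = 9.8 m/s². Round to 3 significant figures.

Take the reference level at the top of the uncompressed spring. At max compression the puck has fallen H + x and is momentarily at rest:
mg(H + x) = ½kx²
½(2100)x² − (0.105)(9.8)x − (0.105)(9.8)(5.47) = 0
1050x² − 1.029x − 5.629 = 0
x = [1.029 + √(1.059 + 23640)]/(2 × 1050) = 0.07371 m

x = 0.0737 m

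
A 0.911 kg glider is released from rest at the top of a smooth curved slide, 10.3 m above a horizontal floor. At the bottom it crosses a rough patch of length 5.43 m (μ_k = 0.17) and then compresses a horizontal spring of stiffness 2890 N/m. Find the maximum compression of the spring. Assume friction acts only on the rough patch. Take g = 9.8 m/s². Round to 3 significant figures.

x = 0.241 m

Initial energy: E₁ = mgh = (0.911)(9.8)(10.3) = 91.956 J
Friction removes W_f = μ_k mg d = (0.17)(0.911)(9.8)(5.43) = 8.241 J
Energy reaching the spring: E = 91.956 − 8.241 = 83.715 J
At max compression ½kx² = E ⇒ x = √(2E/k) = √(2 × 83.715/2890) = 0.2407 m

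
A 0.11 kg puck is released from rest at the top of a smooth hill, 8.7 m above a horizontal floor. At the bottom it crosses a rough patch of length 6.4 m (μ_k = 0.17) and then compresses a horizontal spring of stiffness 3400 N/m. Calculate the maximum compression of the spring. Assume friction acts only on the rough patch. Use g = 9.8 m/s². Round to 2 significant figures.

Initial energy: E₁ = mgh = (0.11)(9.8)(8.7) = 9.3786 J
Friction removes W_f = μ_k mg d = (0.17)(0.11)(9.8)(6.4) = 1.173 J
Energy reaching the spring: E = 9.3786 − 1.173 = 8.2057 J
At max compression ½kx² = E ⇒ x = √(2E/k) = √(2 × 8.2057/3400) = 0.06948 m

x = 0.069 m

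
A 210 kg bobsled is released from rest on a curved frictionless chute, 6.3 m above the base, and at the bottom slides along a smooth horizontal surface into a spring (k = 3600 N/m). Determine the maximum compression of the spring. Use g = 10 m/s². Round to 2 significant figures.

x = 2.7 m

Energy conservation (no friction) from release to max compression: mgh = ½kx²
x = √(2mgh/k) = √(2 × 210 × 10 × 6.3 / 3600) = 2.711 m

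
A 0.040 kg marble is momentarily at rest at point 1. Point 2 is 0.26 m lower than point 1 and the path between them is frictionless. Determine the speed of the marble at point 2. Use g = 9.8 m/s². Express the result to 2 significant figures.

By conservation of mechanical energy, mgh = ½mv²
The mass cancels from both sides.
v = √(2gh) = √(2 × 9.8 × 0.26) = √5.0960 = 2.257 m/s

v = 2.3 m/s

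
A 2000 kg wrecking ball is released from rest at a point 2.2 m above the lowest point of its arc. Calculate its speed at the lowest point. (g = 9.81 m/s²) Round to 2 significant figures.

Energy conservation between the two points: mgh = ½mv²
v = √(2gh) = √(2 × 9.81 × 2.2) = √43.164 = 6.570 m/s

v = 6.6 m/s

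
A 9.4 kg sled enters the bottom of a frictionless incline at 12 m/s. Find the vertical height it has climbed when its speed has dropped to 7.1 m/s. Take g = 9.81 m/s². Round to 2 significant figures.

h = 4.8 m

Conservation of energy: ½mv₁² = ½mv₂² + mgh
h = (v₁² − v₂²)/(2g) = (12² − 7.1²)/(2 × 9.81) = 4.770 m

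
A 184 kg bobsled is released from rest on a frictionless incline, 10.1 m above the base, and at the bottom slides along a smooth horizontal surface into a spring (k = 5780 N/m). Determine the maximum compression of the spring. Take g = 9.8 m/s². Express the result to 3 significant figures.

At max compression the bobsled is momentarily at rest: mgh = ½kx²
x = √(2mgh/k) = √(2 × 184 × 9.8 × 10.1 / 5780) = 2.510 m

x = 2.51 m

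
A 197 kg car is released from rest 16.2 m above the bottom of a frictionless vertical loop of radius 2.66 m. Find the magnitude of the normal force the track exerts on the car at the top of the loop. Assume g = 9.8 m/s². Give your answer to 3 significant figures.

N = 13900 N

Energy from release to top (height 2r): mgh = ½mv_top² + mg(2r)
v_top² = 2g(h − 2r) = 2(9.8)(16.2 − 5.320) = 213.25 m²/s²
At the top, both N and weight point toward the centre: N + mg = mv_top²/r
N = m(v_top²/r − g) = 197(213.25/2.66 − 9.8) = 13863 N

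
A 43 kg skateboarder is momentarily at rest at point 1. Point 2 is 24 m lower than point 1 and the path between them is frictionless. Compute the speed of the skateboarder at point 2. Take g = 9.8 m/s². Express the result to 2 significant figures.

v = 22 m/s

By conservation of mechanical energy, mgh = ½mv²
The mass cancels from both sides.
v = √(2gh) = √(2 × 9.8 × 24) = √470.40 = 21.69 m/s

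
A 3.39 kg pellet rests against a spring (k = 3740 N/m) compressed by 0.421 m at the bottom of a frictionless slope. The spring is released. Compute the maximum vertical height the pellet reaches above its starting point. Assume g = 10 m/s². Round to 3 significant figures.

h = 9.78 m

Energy conservation from release to the highest point: ½kx² = mgh
h = kx²/(2mg) = (3740)(0.421)²/(2 × 3.39 × 10) = 9.777 m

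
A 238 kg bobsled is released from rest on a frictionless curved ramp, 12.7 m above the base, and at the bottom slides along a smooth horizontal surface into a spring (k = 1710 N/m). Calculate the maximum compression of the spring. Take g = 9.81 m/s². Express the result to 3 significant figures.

Gravitational PE at the top equals spring PE at max compression: mgh = ½kx²
x = √(2mgh/k) = √(2 × 238 × 9.81 × 12.7 / 1710) = 5.889 m

x = 5.89 m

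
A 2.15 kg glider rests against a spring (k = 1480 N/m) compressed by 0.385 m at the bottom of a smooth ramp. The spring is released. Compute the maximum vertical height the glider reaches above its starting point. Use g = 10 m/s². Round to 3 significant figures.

At maximum height the glider is at rest, so ½kx² = mgh
h = kx²/(2mg) = (1480)(0.385)²/(2 × 2.15 × 10) = 5.102 m

h = 5.10 m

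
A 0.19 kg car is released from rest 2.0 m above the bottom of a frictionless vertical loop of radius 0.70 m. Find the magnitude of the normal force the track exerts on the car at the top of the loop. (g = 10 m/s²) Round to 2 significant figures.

Energy from release to top (height 2r): mgh = ½mv_top² + mg(2r)
v_top² = 2g(h − 2r) = 2(10)(2.0 − 1.400) = 12.000 m²/s²
At the top, both N and weight point toward the centre: N + mg = mv_top²/r
N = m(v_top²/r − g) = 0.19(12.000/0.70 − 10) = 1.357 N

N = 1.4 N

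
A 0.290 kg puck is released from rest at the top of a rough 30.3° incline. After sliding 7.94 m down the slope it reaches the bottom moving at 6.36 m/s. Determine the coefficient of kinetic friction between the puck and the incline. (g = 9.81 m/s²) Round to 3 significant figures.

μ_k = 0.284

mgh = ½mv² + μ_k (mg cosθ) L, with h = L sinθ
mgL sinθ = 11.397 J; ½mv² = 5.8652 J
W_f = 11.397 − 5.8652 = 5.531 J
μ_k = W_f/(mg cosθ · L) = 5.531/(2.456 × 7.94) = 0.2836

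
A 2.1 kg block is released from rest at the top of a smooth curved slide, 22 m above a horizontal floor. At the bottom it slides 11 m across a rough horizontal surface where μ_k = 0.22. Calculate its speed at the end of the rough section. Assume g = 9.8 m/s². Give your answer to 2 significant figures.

v = 20 m/s

Energy bookkeeping (friction removes W_f = μ_k N d):
mgh = ½mv² + μ_k m g d
W_f = μ_k mg d = (0.22)(2.1)(9.8)(11) = 49.80 J
½mv² = mgh − W_f = 452.76 − 49.80 = 402.96 J
v = √(2 × 402.96/2.1) = 19.59 m/s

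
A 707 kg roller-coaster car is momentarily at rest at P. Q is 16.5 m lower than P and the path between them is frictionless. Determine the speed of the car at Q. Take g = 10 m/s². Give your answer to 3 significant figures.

Mechanical energy is conserved (no friction): mgh = ½mv²
v = √(2gh) = √(2 × 10 × 16.5) = √330.00 = 18.17 m/s

v = 18.2 m/s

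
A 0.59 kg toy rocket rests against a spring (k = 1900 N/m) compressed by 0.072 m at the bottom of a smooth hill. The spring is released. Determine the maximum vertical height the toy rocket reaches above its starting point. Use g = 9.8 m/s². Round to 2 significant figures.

h = 0.85 m

Energy conservation from release to the highest point: ½kx² = mgh
h = kx²/(2mg) = (1900)(0.072)²/(2 × 0.59 × 9.8) = 0.8517 m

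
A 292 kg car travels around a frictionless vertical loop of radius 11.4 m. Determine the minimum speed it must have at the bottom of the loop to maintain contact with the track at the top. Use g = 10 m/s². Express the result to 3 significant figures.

v = 23.9 m/s

At the top: mg = mv_top²/r ⇒ v_top² = gr = 114.0 m²/s²
Energy from bottom to top (height 2r): ½mv_bot² = ½mv_top² + mg(2r)
v_bot² = gr + 4gr = 5gr = 570.0
v_bot = √(5gr) = 23.87 m/s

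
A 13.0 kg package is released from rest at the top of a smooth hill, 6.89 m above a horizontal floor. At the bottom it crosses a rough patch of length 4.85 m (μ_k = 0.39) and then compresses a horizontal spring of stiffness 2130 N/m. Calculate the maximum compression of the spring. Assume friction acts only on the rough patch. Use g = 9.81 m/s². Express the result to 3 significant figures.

Initial energy: E₁ = mgh = (13.0)(9.81)(6.89) = 878.68 J
Friction removes W_f = μ_k mg d = (0.39)(13.0)(9.81)(4.85) = 241.2 J
Energy reaching the spring: E = 878.68 − 241.2 = 637.46 J
At max compression ½kx² = E ⇒ x = √(2E/k) = √(2 × 637.46/2130) = 0.7737 m

x = 0.774 m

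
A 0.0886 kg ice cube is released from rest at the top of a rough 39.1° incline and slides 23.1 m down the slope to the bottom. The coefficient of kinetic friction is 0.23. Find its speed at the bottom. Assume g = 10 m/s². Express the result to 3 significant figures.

Taking the bottom as reference, mgh = ½mv² + μ_k N L with h = L sinθ, N = mg cosθ:
mgh = mgL sinθ = (0.0886)(10)(23.1)sin39.1° = 12.908 J
W_f = μ_k mg cosθ · L = (0.23)(0.0886)(10)cos39.1°·23.1 = 3.653 J
½mv² = 12.908 − 3.653 = 9.2547 J
v = √(2 × 9.2547/0.0886) = 14.45 m/s

v = 14.5 m/s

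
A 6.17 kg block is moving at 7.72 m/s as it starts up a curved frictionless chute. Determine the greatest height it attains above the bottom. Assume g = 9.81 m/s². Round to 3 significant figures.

h = 3.04 m

By energy conservation, ½mv² = mgh
h = v²/(2g) = 7.72²/(2 × 9.81) = 3.038 m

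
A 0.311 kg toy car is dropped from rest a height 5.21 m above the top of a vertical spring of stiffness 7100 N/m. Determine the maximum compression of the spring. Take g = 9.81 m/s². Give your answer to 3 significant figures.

Take the reference level at the top of the uncompressed spring. At max compression the car has fallen H + x and is momentarily at rest:
mg(H + x) = ½kx²
½(7100)x² − (0.311)(9.81)x − (0.311)(9.81)(5.21) = 0
3550x² − 3.051x − 15.90 = 0
x = [3.051 + √(9.308 + 225712)]/(2 × 3550) = 0.06735 m

x = 0.0673 m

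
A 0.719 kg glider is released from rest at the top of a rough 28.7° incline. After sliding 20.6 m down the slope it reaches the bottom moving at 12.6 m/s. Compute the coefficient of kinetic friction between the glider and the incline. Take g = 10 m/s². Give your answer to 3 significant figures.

μ_k = 0.108

The energy dissipated by friction is the PE lost minus the KE gained:
mgL sinθ = 71.128 J; ½mv² = 57.074 J
W_f = 71.128 − 57.074 = 14.05 J
μ_k = W_f/(mg cosθ · L) = 14.05/(6.307 × 20.6) = 0.1082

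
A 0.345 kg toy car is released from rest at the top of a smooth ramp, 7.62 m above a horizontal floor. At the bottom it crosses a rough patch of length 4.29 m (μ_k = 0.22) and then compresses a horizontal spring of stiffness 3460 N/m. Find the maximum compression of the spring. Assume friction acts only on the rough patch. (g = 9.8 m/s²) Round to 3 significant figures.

Initial energy: E₁ = mgh = (0.345)(9.8)(7.62) = 25.763 J
Friction removes W_f = μ_k mg d = (0.22)(0.345)(9.8)(4.29) = 3.191 J
Energy reaching the spring: E = 25.763 − 3.191 = 22.572 J
At max compression ½kx² = E ⇒ x = √(2E/k) = √(2 × 22.572/3460) = 0.1142 m

x = 0.114 m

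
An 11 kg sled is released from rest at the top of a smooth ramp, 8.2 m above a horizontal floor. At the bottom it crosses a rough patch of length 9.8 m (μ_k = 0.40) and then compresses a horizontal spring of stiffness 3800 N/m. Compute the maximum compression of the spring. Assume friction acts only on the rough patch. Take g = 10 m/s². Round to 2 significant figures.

x = 0.50 m

Initial energy: E₁ = mgh = (11)(10)(8.2) = 902.00 J
Friction removes W_f = μ_k mg d = (0.40)(11)(10)(9.8) = 431.2 J
Energy reaching the spring: E = 902.00 − 431.2 = 470.80 J
At max compression ½kx² = E ⇒ x = √(2E/k) = √(2 × 470.80/3800) = 0.4978 m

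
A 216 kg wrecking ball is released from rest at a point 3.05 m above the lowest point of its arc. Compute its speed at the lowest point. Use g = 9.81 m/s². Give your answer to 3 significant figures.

v = 7.74 m/s

Mechanical energy is conserved (no friction): mgh = ½mv²
v = √(2gh) = √(2 × 9.81 × 3.05) = √59.841 = 7.736 m/s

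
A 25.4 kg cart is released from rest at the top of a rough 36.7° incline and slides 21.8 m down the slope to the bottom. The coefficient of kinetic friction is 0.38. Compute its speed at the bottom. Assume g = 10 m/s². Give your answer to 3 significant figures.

Energy: mgh = ½mv² + W_f, with h = L sinθ and W_f = μ_k (mg cosθ) L
mgh = mgL sinθ = (25.4)(10)(21.8)sin36.7° = 3309.2 J
W_f = μ_k mg cosθ · L = (0.38)(25.4)(10)cos36.7°·21.8 = 1687 J
½mv² = 3309.2 − 1687 = 1622.1 J
v = √(2 × 1622.1/25.4) = 11.30 m/s

v = 11.3 m/s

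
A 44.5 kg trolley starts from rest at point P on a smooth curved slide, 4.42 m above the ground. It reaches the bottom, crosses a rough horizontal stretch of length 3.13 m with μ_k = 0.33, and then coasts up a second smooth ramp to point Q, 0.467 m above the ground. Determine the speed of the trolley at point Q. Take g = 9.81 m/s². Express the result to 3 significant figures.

Energy at P: mgh₁ = (44.5)(9.81)(4.42) = 1929.5 J
Friction loss: W_f = μ_k mg d = 450.9 J
At Q: ½mv² + mgh₂ = mgh₁ − W_f
½mv² = 1929.5 − 450.9 − 203.87 = 1274.8 J
v = √(2 × 1274.8/44.5) = 7.569 m/s

v = 7.57 m/s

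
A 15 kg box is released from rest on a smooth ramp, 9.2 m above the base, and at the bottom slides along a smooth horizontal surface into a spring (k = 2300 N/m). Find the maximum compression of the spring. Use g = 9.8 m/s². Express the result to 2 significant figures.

At max compression the box is momentarily at rest: mgh = ½kx²
x = √(2mgh/k) = √(2 × 15 × 9.8 × 9.2 / 2300) = 1.084 m

x = 1.1 m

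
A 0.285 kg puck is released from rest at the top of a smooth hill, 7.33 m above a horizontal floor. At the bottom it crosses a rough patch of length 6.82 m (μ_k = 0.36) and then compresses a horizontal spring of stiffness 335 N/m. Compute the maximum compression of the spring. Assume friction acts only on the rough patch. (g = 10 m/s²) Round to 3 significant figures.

Initial energy: E₁ = mgh = (0.285)(10)(7.33) = 20.890 J
Friction removes W_f = μ_k mg d = (0.36)(0.285)(10)(6.82) = 6.997 J
Energy reaching the spring: E = 20.890 − 6.997 = 13.893 J
At max compression ½kx² = E ⇒ x = √(2E/k) = √(2 × 13.893/335) = 0.2880 m

x = 0.288 m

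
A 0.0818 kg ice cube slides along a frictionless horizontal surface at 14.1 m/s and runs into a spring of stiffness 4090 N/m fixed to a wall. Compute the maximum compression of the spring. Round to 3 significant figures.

x = 0.0631 m

At max compression the cube is momentarily at rest: ½mv² = ½kx²
x = v√(m/k) = 14.1 × √(0.0818/4090) = 0.06306 m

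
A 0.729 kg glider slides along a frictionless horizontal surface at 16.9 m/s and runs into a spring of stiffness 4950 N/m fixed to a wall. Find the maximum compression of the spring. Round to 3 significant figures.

Conservation of energy between contact and max compression: ½mv² = ½kx²
x = v√(m/k) = 16.9 × √(0.729/4950) = 0.2051 m

x = 0.205 m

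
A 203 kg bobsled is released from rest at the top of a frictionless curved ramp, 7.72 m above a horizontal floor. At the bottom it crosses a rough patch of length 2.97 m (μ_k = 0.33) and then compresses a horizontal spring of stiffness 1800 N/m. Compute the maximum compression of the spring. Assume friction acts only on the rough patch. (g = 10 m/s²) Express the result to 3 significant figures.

x = 3.90 m

Initial energy: E₁ = mgh = (203)(10)(7.72) = 15672 J
Friction removes W_f = μ_k mg d = (0.33)(203)(10)(2.97) = 1990 J
Energy reaching the spring: E = 15672 − 1990 = 13682 J
At max compression ½kx² = E ⇒ x = √(2E/k) = √(2 × 13682/1800) = 3.899 m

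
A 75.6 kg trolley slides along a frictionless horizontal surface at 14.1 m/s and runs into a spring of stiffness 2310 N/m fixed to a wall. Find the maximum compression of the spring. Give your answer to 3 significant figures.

Conservation of energy between contact and max compression: ½mv² = ½kx²
x = v√(m/k) = 14.1 × √(75.6/2310) = 2.551 m

x = 2.55 m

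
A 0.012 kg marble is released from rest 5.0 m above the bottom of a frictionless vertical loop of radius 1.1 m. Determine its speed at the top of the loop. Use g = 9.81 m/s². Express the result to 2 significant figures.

Energy conservation: mgh = ½mv_top² + mg(2r)
v_top² = 2g(h − 2r) = 2(9.81)(5.0 − 2.200) = 54.94
v_top = 7.412 m/s

v = 7.4 m/s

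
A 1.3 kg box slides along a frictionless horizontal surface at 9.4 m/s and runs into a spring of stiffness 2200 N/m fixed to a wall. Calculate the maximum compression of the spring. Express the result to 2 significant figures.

All KE is stored as spring PE at maximum compression: ½mv² = ½kx²
x = v√(m/k) = 9.4 × √(1.3/2200) = 0.2285 m

x = 0.23 m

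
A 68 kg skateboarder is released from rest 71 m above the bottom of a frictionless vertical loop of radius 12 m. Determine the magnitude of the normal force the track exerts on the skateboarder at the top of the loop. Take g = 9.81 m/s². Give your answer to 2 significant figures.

N = 4600 N

Energy from release to top (height 2r): mgh = ½mv_top² + mg(2r)
v_top² = 2g(h − 2r) = 2(9.81)(71 − 24.00) = 922.14 m²/s²
At the top, both N and weight point toward the centre: N + mg = mv_top²/r
N = m(v_top²/r − g) = 68(922.14/12 − 9.81) = 4558 N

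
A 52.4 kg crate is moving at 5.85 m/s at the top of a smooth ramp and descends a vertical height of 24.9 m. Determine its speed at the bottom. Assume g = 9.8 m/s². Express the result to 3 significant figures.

v = 22.9 m/s

Energy conservation between the two points: ½mv₀² + mgh = ½mv²
v² = v₀² + 2gh = (5.85)² + 2(9.8)(24.9) = 522.26
v = √522.26 = 22.85 m/s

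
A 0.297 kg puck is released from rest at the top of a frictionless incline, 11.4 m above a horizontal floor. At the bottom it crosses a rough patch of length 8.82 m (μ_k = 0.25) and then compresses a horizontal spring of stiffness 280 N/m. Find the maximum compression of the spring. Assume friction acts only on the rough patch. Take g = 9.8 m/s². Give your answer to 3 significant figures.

x = 0.437 m

Initial energy: E₁ = mgh = (0.297)(9.8)(11.4) = 33.181 J
Friction removes W_f = μ_k mg d = (0.25)(0.297)(9.8)(8.82) = 6.418 J
Energy reaching the spring: E = 33.181 − 6.418 = 26.763 J
At max compression ½kx² = E ⇒ x = √(2E/k) = √(2 × 26.763/280) = 0.4372 m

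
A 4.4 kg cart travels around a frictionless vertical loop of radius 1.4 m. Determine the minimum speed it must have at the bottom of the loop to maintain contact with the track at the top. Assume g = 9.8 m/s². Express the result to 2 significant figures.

v = 8.3 m/s

At the top: mg = mv_top²/r ⇒ v_top² = gr = 13.72 m²/s²
Energy from bottom to top (height 2r): ½mv_bot² = ½mv_top² + mg(2r)
v_bot² = gr + 4gr = 5gr = 68.60
v_bot = √(5gr) = 8.283 m/s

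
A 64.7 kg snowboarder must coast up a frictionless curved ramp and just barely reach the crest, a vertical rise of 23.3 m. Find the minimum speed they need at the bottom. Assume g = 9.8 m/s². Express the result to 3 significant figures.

At the top they are momentarily at rest, so all KE converts to PE: ½mv² = mgh
v = √(2gh) = √(2 × 9.8 × 23.3) = 21.37 m/s

v = 21.4 m/s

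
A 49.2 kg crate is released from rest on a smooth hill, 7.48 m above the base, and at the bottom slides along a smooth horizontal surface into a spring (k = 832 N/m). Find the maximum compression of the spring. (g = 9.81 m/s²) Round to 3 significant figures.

x = 2.95 m

Gravitational PE at the top equals spring PE at max compression: mgh = ½kx²
x = √(2mgh/k) = √(2 × 49.2 × 9.81 × 7.48 / 832) = 2.946 m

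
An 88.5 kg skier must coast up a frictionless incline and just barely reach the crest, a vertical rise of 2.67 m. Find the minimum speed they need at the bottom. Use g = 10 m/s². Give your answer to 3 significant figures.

At the top they are momentarily at rest, so all KE converts to PE: ½mv² = mgh
v = √(2gh) = √(2 × 10 × 2.67) = 7.308 m/s

v = 7.31 m/s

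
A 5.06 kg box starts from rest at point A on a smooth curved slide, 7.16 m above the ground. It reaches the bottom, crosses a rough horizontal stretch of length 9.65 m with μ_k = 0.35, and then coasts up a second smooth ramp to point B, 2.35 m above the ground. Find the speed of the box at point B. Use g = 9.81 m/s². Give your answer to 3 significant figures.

Energy at A: mgh₁ = (5.06)(9.81)(7.16) = 355.41 J
Friction loss: W_f = μ_k mg d = 167.7 J
At B: ½mv² + mgh₂ = mgh₁ − W_f
½mv² = 355.41 − 167.7 − 116.65 = 71.107 J
v = √(2 × 71.107/5.06) = 5.301 m/s

v = 5.30 m/s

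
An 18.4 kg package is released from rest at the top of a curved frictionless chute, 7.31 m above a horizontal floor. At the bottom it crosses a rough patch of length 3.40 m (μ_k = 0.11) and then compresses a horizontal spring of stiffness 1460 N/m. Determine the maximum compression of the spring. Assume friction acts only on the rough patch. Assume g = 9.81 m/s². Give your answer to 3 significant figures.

Initial energy: E₁ = mgh = (18.4)(9.81)(7.31) = 1319.5 J
Friction removes W_f = μ_k mg d = (0.11)(18.4)(9.81)(3.40) = 67.51 J
Energy reaching the spring: E = 1319.5 − 67.51 = 1252.0 J
At max compression ½kx² = E ⇒ x = √(2E/k) = √(2 × 1252.0/1460) = 1.310 m

x = 1.31 m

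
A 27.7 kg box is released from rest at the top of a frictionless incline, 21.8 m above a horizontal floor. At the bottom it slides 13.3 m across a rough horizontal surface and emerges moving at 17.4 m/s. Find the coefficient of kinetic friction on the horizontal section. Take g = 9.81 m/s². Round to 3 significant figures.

μ_k = 0.479

Energy bookkeeping (friction removes W_f = μ_k N d):
mgh = ½mv² + μ_k m g d
mgh = 5923.9 J; ½mv² = 4193.2 J
W_f = 5923.9 − 4193.2 = 1731 J
μ_k = W_f/(mg·d) = 1731/(271.7 × 13.3) = 0.4789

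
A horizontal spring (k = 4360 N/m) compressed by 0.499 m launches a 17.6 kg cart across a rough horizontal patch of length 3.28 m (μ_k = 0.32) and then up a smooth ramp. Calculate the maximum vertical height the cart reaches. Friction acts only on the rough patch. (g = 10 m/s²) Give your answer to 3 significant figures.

Spring energy: E₀ = ½kx² = ½(4360)(0.499)² = 542.82 J
Friction: W_f = μ_k mg d = (0.32)(17.6)(10)(3.28) = 184.7 J
Energy at base of ramp: E = 542.82 − 184.7 = 358.09 J
At max height all remaining energy is PE: mgh = E ⇒ h = E/(mg) = 358.09/(17.6 × 10) = 2.035 m

h = 2.03 m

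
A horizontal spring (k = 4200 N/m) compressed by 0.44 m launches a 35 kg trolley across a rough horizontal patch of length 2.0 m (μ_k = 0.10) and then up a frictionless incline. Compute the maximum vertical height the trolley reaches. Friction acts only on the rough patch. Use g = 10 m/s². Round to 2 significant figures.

h = 0.96 m

Spring energy: E₀ = ½kx² = ½(4200)(0.44)² = 406.56 J
Friction: W_f = μ_k mg d = (0.10)(35)(10)(2.0) = 70.00 J
Energy at base of ramp: E = 406.56 − 70.00 = 336.56 J
At max height all remaining energy is PE: mgh = E ⇒ h = E/(mg) = 336.56/(35 × 10) = 0.9616 m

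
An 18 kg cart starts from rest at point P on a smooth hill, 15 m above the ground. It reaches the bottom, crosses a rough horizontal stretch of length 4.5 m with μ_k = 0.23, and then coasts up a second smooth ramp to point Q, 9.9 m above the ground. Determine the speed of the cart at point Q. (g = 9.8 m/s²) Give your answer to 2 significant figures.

v = 8.9 m/s

Energy at P: mgh₁ = (18)(9.8)(15) = 2646.0 J
Friction loss: W_f = μ_k mg d = 182.6 J
At Q: ½mv² + mgh₂ = mgh₁ − W_f
½mv² = 2646.0 − 182.6 − 1746.4 = 717.07 J
v = √(2 × 717.07/18) = 8.926 m/s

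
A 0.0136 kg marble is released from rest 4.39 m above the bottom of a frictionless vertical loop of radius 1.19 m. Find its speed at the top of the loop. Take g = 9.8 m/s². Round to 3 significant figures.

Energy conservation: mgh = ½mv_top² + mg(2r)
v_top² = 2g(h − 2r) = 2(9.8)(4.39 − 2.380) = 39.40
v_top = 6.277 m/s

v = 6.28 m/s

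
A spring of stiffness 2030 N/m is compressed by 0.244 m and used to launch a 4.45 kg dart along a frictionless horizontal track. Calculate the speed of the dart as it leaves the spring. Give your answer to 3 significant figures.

v = 5.21 m/s

Conservation of energy: ½kx² = ½mv²
v = x√(k/m) = 0.244 × √(2030/4.45) = 5.211 m/s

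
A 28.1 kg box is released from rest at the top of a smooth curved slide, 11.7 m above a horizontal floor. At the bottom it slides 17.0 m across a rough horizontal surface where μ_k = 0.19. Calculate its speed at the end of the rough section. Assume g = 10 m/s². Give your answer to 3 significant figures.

v = 13.0 m/s

Energy at the top = energy at the end + work done against friction:
mgh = ½mv² + μ_k m g d
W_f = μ_k mg d = (0.19)(28.1)(10)(17.0) = 907.6 J
½mv² = mgh − W_f = 3287.7 − 907.6 = 2380.1 J
v = √(2 × 2380.1/28.1) = 13.02 m/s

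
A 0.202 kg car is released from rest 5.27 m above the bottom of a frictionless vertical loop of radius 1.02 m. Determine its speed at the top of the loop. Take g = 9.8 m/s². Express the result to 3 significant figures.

v = 7.96 m/s

Energy conservation: mgh = ½mv_top² + mg(2r)
v_top² = 2g(h − 2r) = 2(9.8)(5.27 − 2.040) = 63.31
v_top = 7.957 m/s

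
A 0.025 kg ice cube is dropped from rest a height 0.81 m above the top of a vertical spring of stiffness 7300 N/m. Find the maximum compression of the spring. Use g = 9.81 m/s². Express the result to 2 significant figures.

x = 0.0074 m

Let x be the compression. The total drop is H + x, and the cube is instantaneously at rest at max compression, so energy conservation gives:
mg(H + x) = ½kx²
½(7300)x² − (0.025)(9.81)x − (0.025)(9.81)(0.81) = 0
3650x² − 0.2453x − 0.1987 = 0
x = [0.2453 + √(0.06015 + 2900.3)]/(2 × 3650) = 0.007411 m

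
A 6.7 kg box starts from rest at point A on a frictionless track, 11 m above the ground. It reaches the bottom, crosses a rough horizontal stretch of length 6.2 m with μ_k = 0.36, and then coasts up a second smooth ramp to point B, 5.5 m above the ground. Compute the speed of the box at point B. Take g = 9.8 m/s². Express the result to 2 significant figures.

Energy at A: mgh₁ = (6.7)(9.8)(11) = 722.26 J
Friction loss: W_f = μ_k mg d = 146.6 J
At B: ½mv² + mgh₂ = mgh₁ − W_f
½mv² = 722.26 − 146.6 − 361.13 = 214.58 J
v = √(2 × 214.58/6.7) = 8.003 m/s

v = 8.0 m/s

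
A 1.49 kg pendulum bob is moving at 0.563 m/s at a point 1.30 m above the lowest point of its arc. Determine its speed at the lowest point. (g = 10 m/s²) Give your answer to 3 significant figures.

v = 5.13 m/s

By conservation of mechanical energy, ½mv₀² + mgh = ½mv²
The mass cancels from both sides.
v² = v₀² + 2gh = (0.563)² + 2(10)(1.30) = 26.317
v = √26.317 = 5.130 m/s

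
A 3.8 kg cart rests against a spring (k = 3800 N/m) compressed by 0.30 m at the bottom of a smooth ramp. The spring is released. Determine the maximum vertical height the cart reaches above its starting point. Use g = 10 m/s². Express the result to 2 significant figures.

h = 4.5 m

All spring PE becomes gravitational PE at the highest point: ½kx² = mgh
h = kx²/(2mg) = (3800)(0.30)²/(2 × 3.8 × 10) = 4.500 m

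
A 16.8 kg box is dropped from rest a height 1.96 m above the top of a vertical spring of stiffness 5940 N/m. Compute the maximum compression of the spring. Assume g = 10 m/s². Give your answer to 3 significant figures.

Take the reference level at the top of the uncompressed spring. At max compression the box has fallen H + x and is momentarily at rest:
mg(H + x) = ½kx²
½(5940)x² − (16.8)(10)x − (16.8)(10)(1.96) = 0
2970x² − 168.0x − 329.3 = 0
x = [168.0 + √(28224 + 3.9118e+06)]/(2 × 2970) = 0.3625 m

x = 0.362 m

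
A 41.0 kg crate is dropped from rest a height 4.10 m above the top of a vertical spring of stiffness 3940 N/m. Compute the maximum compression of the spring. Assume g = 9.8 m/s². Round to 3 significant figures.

x = 1.02 m

Measuring PE from the top of the relaxed spring, at max compression the crate has dropped H + x with zero KE, so:
mg(H + x) = ½kx²
½(3940)x² − (41.0)(9.8)x − (41.0)(9.8)(4.10) = 0
1970x² − 401.8x − 1647 = 0
x = [401.8 + √(161443 + 1.2981e+07)]/(2 × 1970) = 1.022 m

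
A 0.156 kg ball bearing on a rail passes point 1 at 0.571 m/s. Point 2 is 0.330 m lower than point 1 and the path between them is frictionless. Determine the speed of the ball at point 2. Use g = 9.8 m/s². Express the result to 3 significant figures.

v = 2.61 m/s

By conservation of mechanical energy, ½mv₀² + mgh = ½mv²
v² = v₀² + 2gh = (0.571)² + 2(9.8)(0.330) = 6.7940
v = √6.7940 = 2.607 m/s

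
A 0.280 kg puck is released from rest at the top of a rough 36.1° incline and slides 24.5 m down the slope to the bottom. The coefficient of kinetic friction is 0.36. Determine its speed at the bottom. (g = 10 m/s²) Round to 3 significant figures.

v = 12.1 m/s

Taking the bottom as reference, mgh = ½mv² + μ_k N L with h = L sinθ, N = mg cosθ:
mgh = mgL sinθ = (0.280)(10)(24.5)sin36.1° = 40.419 J
W_f = μ_k mg cosθ · L = (0.36)(0.280)(10)cos36.1°·24.5 = 19.95 J
½mv² = 40.419 − 19.95 = 20.465 J
v = √(2 × 20.465/0.280) = 12.09 m/s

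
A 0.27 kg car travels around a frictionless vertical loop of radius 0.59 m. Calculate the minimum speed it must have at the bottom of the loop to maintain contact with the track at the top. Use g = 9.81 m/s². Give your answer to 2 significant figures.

At the top: mg = mv_top²/r ⇒ v_top² = gr = 5.788 m²/s²
Energy from bottom to top (height 2r): ½mv_bot² = ½mv_top² + mg(2r)
v_bot² = gr + 4gr = 5gr = 28.94
v_bot = √(5gr) = 5.380 m/s

v = 5.4 m/s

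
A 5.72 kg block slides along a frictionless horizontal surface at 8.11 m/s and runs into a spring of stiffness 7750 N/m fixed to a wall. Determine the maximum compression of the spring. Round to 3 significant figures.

x = 0.220 m

Conservation of energy between contact and max compression: ½mv² = ½kx²
x = v√(m/k) = 8.11 × √(5.72/7750) = 0.2203 m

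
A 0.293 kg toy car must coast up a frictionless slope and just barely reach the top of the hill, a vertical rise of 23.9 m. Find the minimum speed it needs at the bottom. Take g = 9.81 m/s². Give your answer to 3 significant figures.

v = 21.7 m/s

At the top it is momentarily at rest, so all KE converts to PE: ½mv² = mgh
v = √(2gh) = √(2 × 9.81 × 23.9) = 21.65 m/s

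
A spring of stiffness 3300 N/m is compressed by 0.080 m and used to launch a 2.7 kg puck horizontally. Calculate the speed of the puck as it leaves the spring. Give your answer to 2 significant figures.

Conservation of energy: ½kx² = ½mv²
v = x√(k/m) = 0.080 × √(3300/2.7) = 2.797 m/s

v = 2.8 m/s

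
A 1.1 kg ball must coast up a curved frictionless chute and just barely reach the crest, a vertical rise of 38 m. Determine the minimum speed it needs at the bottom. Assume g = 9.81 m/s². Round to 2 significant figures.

At the top it is momentarily at rest, so all KE converts to PE: ½mv² = mgh
v = √(2gh) = √(2 × 9.81 × 38) = 27.30 m/s

v = 27 m/s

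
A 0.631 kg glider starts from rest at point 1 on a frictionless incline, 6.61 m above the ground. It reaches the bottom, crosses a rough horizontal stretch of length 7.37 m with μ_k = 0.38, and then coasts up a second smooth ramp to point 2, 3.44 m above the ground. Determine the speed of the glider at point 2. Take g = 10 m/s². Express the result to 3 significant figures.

Energy at 1: mgh₁ = (0.631)(10)(6.61) = 41.709 J
Friction loss: W_f = μ_k mg d = 17.67 J
At 2: ½mv² + mgh₂ = mgh₁ − W_f
½mv² = 41.709 − 17.67 − 21.706 = 2.3309 J
v = √(2 × 2.3309/0.631) = 2.718 m/s

v = 2.72 m/s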